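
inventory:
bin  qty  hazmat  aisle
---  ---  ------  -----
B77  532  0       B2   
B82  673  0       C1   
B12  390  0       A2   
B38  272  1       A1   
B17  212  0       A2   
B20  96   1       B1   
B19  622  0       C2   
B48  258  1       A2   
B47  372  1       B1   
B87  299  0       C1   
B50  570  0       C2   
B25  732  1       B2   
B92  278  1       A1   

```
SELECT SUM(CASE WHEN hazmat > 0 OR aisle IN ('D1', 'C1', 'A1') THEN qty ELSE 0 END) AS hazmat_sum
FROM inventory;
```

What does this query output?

2980

bin=B77: ✗
bin=B82: ✓ → 673
bin=B12: ✗
bin=B38: ✓ → 272
bin=B17: ✗
bin=B20: ✓ → 96
bin=B19: ✗
bin=B48: ✓ → 258
bin=B47: ✓ → 372
bin=B87: ✓ → 299
bin=B50: ✗
bin=B25: ✓ → 732
bin=B92: ✓ → 278
hazmat_sum = 673 + 272 + 96 + 258 + 372 + 299 + 732 + 278 = 2980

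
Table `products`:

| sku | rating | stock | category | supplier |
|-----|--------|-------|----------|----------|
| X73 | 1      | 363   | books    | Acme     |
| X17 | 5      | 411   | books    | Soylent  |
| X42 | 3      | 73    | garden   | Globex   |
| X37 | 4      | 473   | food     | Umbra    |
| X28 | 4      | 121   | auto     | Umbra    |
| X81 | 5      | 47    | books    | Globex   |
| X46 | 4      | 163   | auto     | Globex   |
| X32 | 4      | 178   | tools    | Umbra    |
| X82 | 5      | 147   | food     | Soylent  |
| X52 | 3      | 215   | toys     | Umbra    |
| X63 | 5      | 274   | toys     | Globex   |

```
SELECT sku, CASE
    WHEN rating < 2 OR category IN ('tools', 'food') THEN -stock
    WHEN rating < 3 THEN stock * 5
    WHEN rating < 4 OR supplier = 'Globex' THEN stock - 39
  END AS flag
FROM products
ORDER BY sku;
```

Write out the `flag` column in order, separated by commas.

NULL, NULL, -178, -473, 34, 124, 176, 235, -363, 8, -147

sku=X17: (no match → NULL) → NULL
sku=X28: (no match → NULL) → NULL
sku=X32: rating < 2 OR category IN ('tools', 'food') → -178
sku=X37: rating < 2 OR category IN ('tools', 'food') → -473
sku=X42: rating < 4 OR supplier = 'Globex' → 34
sku=X46: rating < 4 OR supplier = 'Globex' → 124
sku=X52: rating < 4 OR supplier = 'Globex' → 176
sku=X63: rating < 4 OR supplier = 'Globex' → 235
sku=X73: rating < 2 OR category IN ('tools', 'food') → -363
sku=X81: rating < 4 OR supplier = 'Globex' → 8
sku=X82: rating < 2 OR category IN ('tools', 'food') → -147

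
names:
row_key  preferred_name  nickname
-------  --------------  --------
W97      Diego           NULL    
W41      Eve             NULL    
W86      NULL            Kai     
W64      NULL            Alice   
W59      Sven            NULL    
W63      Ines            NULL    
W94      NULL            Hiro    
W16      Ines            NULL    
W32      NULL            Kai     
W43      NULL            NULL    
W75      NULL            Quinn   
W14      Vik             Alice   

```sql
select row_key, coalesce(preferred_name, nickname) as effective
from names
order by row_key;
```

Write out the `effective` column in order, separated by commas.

row_key=W14: preferred_name=Vik → Vik
row_key=W16: preferred_name=Ines → Ines
row_key=W32: preferred_name=NULL, nickname=Kai → Kai
row_key=W41: preferred_name=Eve → Eve
row_key=W43: preferred_name=NULL, nickname=NULL (all NULL) → NULL
row_key=W59: preferred_name=Sven → Sven
row_key=W63: preferred_name=Ines → Ines
row_key=W64: preferred_name=NULL, nickname=Alice → Alice
row_key=W75: preferred_name=NULL, nickname=Quinn → Quinn
row_key=W86: preferred_name=NULL, nickname=Kai → Kai
row_key=W94: preferred_name=NULL, nickname=Hiro → Hiro
row_key=W97: preferred_name=Diego → Diego

Vik, Ines, Kai, Eve, NULL, Sven, Ines, Alice, Quinn, Kai, Hiro, Diego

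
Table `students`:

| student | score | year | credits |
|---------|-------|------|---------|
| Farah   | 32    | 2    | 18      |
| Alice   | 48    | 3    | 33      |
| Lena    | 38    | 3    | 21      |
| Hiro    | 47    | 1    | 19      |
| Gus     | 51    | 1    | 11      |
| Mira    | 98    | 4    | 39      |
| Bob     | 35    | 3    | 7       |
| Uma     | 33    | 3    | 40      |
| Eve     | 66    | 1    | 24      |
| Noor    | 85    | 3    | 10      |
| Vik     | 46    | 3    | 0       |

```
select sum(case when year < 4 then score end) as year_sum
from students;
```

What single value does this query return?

481

student=Farah: ✓ → 32
student=Alice: ✓ → 48
student=Lena: ✓ → 38
student=Hiro: ✓ → 47
student=Gus: ✓ → 51
student=Mira: ✗
student=Bob: ✓ → 35
student=Uma: ✓ → 33
student=Eve: ✓ → 66
student=Noor: ✓ → 85
student=Vik: ✓ → 46
year_sum = 32 + 48 + 38 + 47 + 51 + 35 + 33 + 66 + 85 + 46 = 481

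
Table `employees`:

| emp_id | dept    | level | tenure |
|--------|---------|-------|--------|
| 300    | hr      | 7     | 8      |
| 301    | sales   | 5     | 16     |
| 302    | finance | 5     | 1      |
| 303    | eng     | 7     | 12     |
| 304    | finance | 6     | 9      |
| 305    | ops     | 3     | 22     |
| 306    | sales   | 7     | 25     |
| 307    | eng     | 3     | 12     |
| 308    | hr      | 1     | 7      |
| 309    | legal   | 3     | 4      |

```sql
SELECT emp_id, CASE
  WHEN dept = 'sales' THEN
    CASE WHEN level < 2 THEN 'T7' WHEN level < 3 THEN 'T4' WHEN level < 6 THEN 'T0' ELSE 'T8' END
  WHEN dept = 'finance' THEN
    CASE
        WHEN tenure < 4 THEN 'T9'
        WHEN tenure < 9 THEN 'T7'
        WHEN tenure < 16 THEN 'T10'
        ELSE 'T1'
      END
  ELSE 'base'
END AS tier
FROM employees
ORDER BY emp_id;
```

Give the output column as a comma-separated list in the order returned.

base, T0, T9, base, T10, base, T8, base, base, base

emp_id=300: dept='hr' → outer ELSE → base
emp_id=301: dept='sales' → inner[level < 6] → T0
emp_id=302: dept='finance' → inner[tenure < 4] → T9
emp_id=303: dept='eng' → outer ELSE → base
emp_id=304: dept='finance' → inner[tenure < 16] → T10
emp_id=305: dept='ops' → outer ELSE → base
emp_id=306: dept='sales' → inner[ELSE] → T8
emp_id=307: dept='eng' → outer ELSE → base
emp_id=308: dept='hr' → outer ELSE → base
emp_id=309: dept='legal' → outer ELSE → base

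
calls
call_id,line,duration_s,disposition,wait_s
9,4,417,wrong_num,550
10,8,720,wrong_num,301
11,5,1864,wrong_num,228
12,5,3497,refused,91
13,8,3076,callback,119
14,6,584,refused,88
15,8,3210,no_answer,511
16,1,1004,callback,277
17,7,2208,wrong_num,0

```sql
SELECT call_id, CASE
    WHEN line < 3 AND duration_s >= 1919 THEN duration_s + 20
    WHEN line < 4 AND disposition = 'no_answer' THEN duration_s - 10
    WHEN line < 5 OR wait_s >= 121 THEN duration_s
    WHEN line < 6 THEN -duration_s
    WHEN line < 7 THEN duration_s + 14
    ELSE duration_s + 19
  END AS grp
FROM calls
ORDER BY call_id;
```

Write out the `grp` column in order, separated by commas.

417, 720, 1864, -3497, 3095, 598, 3210, 1004, 2227

call_id=9: line < 5 OR wait_s >= 121 → 417
call_id=10: line < 5 OR wait_s >= 121 → 720
call_id=11: line < 5 OR wait_s >= 121 → 1864
call_id=12: line < 6 → -3497
call_id=13: ELSE → 3095
call_id=14: line < 7 → 598
call_id=15: line < 5 OR wait_s >= 121 → 3210
call_id=16: line < 5 OR wait_s >= 121 → 1004
call_id=17: ELSE → 2227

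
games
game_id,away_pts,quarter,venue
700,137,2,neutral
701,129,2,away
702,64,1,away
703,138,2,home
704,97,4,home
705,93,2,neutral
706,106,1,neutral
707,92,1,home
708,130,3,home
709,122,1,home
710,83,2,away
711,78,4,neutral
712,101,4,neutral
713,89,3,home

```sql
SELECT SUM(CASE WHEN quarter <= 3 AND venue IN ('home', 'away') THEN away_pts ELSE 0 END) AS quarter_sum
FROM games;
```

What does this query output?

847

game_id=700: ✗
game_id=701: ✓ → 129
game_id=702: ✓ → 64
game_id=703: ✓ → 138
game_id=704: ✗
game_id=705: ✗
game_id=706: ✗
game_id=707: ✓ → 92
game_id=708: ✓ → 130
game_id=709: ✓ → 122
game_id=710: ✓ → 83
game_id=711: ✗
game_id=712: ✗
game_id=713: ✓ → 89
quarter_sum = 129 + 64 + 138 + 92 + 130 + 122 + 83 + 89 = 847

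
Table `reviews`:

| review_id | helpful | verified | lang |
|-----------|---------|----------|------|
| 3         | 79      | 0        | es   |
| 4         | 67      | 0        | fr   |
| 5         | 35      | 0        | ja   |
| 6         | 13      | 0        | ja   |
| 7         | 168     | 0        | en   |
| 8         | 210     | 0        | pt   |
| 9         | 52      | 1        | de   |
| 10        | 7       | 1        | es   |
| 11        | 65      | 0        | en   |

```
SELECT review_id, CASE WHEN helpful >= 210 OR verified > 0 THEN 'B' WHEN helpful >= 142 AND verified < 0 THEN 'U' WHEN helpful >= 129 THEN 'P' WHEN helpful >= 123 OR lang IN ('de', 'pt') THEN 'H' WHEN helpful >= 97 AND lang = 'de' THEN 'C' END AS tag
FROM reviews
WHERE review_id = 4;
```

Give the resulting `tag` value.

review_id = 4: helpful=67, verified=0, lang=fr.
helpful >= 210 OR verified > 0 → false
helpful >= 142 AND verified < 0 → false
helpful >= 129 → false
helpful >= 123 OR lang IN ('de', 'pt') → false
helpful >= 97 AND lang = 'de' → false
No WHEN matched and there is no ELSE, so the CASE yields NULL.

NULL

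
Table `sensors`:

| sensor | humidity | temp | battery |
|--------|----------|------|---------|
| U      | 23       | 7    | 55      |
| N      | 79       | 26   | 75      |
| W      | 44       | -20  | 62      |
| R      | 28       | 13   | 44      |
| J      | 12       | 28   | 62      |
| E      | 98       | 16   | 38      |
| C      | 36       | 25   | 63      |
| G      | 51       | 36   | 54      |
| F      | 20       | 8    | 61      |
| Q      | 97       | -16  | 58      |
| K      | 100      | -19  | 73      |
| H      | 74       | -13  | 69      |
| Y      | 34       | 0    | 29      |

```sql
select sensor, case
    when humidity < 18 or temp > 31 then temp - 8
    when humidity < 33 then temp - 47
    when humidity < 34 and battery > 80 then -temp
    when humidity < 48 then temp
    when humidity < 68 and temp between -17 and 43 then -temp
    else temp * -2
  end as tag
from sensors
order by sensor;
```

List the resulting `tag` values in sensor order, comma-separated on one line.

25, -32, -39, 28, 26, 20, 38, -52, 32, -34, -40, -20, 0

sensor=C: humidity < 48 → 25
sensor=E: ELSE → -32
sensor=F: humidity < 33 → -39
sensor=G: humidity < 18 or temp > 31 → 28
sensor=H: ELSE → 26
sensor=J: humidity < 18 or temp > 31 → 20
sensor=K: ELSE → 38
sensor=N: ELSE → -52
sensor=Q: ELSE → 32
sensor=R: humidity < 33 → -34
sensor=U: humidity < 33 → -40
sensor=W: humidity < 48 → -20
sensor=Y: humidity < 48 → 0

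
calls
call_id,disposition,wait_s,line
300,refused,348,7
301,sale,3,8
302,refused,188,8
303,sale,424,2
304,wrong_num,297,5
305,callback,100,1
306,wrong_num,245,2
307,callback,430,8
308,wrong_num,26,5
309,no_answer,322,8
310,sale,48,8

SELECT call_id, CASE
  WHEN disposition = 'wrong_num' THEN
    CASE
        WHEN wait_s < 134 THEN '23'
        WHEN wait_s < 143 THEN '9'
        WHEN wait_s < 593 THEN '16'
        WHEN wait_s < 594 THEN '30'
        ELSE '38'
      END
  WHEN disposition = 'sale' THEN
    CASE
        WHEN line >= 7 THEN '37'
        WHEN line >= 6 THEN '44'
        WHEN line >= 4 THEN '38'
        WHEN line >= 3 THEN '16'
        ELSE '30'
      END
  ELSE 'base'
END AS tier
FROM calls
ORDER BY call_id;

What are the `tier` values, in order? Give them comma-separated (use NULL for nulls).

call_id=300: disposition='refused' → outer ELSE → base
call_id=301: disposition='sale' → inner[line >= 7] → 37
call_id=302: disposition='refused' → outer ELSE → base
call_id=303: disposition='sale' → inner[ELSE] → 30
call_id=304: disposition='wrong_num' → inner[wait_s < 593] → 16
call_id=305: disposition='callback' → outer ELSE → base
call_id=306: disposition='wrong_num' → inner[wait_s < 593] → 16
call_id=307: disposition='callback' → outer ELSE → base
call_id=308: disposition='wrong_num' → inner[wait_s < 134] → 23
call_id=309: disposition='no_answer' → outer ELSE → base
call_id=310: disposition='sale' → inner[line >= 7] → 37

base, 37, base, 30, 16, base, 16, base, 23, base, 37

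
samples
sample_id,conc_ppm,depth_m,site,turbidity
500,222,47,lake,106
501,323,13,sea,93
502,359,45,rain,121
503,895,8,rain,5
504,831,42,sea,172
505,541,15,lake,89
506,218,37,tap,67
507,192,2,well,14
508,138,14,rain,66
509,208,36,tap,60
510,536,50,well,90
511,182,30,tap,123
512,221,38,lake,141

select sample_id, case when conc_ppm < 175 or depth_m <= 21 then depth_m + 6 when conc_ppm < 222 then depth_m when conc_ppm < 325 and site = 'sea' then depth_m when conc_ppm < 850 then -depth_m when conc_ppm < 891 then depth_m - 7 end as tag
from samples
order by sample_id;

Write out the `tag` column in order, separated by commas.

sample_id=500: conc_ppm < 850 → -47
sample_id=501: conc_ppm < 175 or depth_m <= 21 → 19
sample_id=502: conc_ppm < 850 → -45
sample_id=503: conc_ppm < 175 or depth_m <= 21 → 14
sample_id=504: conc_ppm < 850 → -42
sample_id=505: conc_ppm < 175 or depth_m <= 21 → 21
sample_id=506: conc_ppm < 222 → 37
sample_id=507: conc_ppm < 175 or depth_m <= 21 → 8
sample_id=508: conc_ppm < 175 or depth_m <= 21 → 20
sample_id=509: conc_ppm < 222 → 36
sample_id=510: conc_ppm < 850 → -50
sample_id=511: conc_ppm < 222 → 30
sample_id=512: conc_ppm < 222 → 38

-47, 19, -45, 14, -42, 21, 37, 8, 20, 36, -50, 30, 38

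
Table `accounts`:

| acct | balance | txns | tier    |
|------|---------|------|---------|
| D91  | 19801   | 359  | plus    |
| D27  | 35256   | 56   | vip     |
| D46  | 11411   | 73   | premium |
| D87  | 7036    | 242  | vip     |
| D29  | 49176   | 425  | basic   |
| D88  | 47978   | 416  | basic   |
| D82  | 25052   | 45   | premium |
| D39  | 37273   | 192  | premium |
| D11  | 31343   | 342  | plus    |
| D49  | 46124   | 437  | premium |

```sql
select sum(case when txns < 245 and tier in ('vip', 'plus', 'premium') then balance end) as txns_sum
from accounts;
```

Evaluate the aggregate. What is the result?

116028

acct=D91: ✗
acct=D27: ✓ → 35256
acct=D46: ✓ → 11411
acct=D87: ✓ → 7036
acct=D29: ✗
acct=D88: ✗
acct=D82: ✓ → 25052
acct=D39: ✓ → 37273
acct=D11: ✗
acct=D49: ✗
txns_sum = 35256 + 11411 + 7036 + 25052 + 37273 = 116028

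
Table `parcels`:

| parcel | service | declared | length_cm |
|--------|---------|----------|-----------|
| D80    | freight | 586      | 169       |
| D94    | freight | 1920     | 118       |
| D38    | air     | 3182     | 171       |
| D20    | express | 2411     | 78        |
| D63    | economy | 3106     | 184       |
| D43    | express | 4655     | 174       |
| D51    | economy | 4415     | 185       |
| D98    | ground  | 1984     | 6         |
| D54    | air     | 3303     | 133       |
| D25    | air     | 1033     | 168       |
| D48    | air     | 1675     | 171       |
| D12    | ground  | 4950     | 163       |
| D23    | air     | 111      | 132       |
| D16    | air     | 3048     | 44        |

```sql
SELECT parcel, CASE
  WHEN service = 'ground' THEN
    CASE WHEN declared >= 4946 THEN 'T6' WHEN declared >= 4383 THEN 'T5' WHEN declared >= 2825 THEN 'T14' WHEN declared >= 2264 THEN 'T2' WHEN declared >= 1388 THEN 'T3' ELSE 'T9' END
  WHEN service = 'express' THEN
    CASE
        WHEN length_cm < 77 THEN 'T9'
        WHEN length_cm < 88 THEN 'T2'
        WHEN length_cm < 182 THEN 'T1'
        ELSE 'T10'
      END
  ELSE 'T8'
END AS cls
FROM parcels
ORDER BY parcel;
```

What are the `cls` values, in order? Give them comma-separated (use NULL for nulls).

T6, T8, T2, T8, T8, T8, T1, T8, T8, T8, T8, T8, T8, T3

parcel=D12: service='ground' → inner[declared >= 4946] → T6
parcel=D16: service='air' → outer ELSE → T8
parcel=D20: service='express' → inner[length_cm < 88] → T2
parcel=D23: service='air' → outer ELSE → T8
parcel=D25: service='air' → outer ELSE → T8
parcel=D38: service='air' → outer ELSE → T8
parcel=D43: service='express' → inner[length_cm < 182] → T1
parcel=D48: service='air' → outer ELSE → T8
parcel=D51: service='economy' → outer ELSE → T8
parcel=D54: service='air' → outer ELSE → T8
parcel=D63: service='economy' → outer ELSE → T8
parcel=D80: service='freight' → outer ELSE → T8
parcel=D94: service='freight' → outer ELSE → T8
parcel=D98: service='ground' → inner[declared >= 1388] → T3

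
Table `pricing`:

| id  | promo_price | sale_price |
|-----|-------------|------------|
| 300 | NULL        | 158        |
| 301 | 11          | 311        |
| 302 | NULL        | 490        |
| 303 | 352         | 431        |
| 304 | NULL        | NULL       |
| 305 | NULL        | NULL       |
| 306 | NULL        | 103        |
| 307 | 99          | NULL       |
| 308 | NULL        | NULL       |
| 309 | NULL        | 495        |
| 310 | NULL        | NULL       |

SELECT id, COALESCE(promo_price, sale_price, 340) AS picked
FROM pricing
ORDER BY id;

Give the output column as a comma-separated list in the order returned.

158, 11, 490, 352, 340, 340, 103, 99, 340, 495, 340

id=300: promo_price=NULL, sale_price=158 → 158
id=301: promo_price=11 → 11
id=302: promo_price=NULL, sale_price=490 → 490
id=303: promo_price=352 → 352
id=304: promo_price=NULL, sale_price=NULL, → literal 340 → 340
id=305: promo_price=NULL, sale_price=NULL, → literal 340 → 340
id=306: promo_price=NULL, sale_price=103 → 103
id=307: promo_price=99 → 99
id=308: promo_price=NULL, sale_price=NULL, → literal 340 → 340
id=309: promo_price=NULL, sale_price=495 → 495
id=310: promo_price=NULL, sale_price=NULL, → literal 340 → 340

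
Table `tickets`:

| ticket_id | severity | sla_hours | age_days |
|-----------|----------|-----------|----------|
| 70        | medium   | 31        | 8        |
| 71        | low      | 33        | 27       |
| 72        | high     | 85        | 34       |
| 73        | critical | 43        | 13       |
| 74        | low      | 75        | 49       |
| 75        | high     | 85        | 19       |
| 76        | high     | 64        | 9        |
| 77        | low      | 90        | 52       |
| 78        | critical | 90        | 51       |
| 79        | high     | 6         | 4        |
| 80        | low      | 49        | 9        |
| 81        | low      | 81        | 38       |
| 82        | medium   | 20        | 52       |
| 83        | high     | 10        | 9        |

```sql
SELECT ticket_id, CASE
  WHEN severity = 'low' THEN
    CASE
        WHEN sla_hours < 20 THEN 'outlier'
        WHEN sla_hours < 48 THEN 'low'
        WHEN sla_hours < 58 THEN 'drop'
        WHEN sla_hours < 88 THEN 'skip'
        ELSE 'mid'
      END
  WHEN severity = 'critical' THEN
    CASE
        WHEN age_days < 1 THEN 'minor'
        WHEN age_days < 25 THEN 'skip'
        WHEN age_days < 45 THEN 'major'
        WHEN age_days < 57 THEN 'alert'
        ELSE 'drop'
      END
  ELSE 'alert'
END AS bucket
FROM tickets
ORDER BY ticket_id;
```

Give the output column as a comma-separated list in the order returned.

alert, low, alert, skip, skip, alert, alert, mid, alert, alert, drop, skip, alert, alert

ticket_id=70: severity='medium' → outer ELSE → alert
ticket_id=71: severity='low' → inner[sla_hours < 48] → low
ticket_id=72: severity='high' → outer ELSE → alert
ticket_id=73: severity='critical' → inner[age_days < 25] → skip
ticket_id=74: severity='low' → inner[sla_hours < 88] → skip
ticket_id=75: severity='high' → outer ELSE → alert
ticket_id=76: severity='high' → outer ELSE → alert
ticket_id=77: severity='low' → inner[ELSE] → mid
ticket_id=78: severity='critical' → inner[age_days < 57] → alert
ticket_id=79: severity='high' → outer ELSE → alert
ticket_id=80: severity='low' → inner[sla_hours < 58] → drop
ticket_id=81: severity='low' → inner[sla_hours < 88] → skip
ticket_id=82: severity='medium' → outer ELSE → alert
ticket_id=83: severity='high' → outer ELSE → alert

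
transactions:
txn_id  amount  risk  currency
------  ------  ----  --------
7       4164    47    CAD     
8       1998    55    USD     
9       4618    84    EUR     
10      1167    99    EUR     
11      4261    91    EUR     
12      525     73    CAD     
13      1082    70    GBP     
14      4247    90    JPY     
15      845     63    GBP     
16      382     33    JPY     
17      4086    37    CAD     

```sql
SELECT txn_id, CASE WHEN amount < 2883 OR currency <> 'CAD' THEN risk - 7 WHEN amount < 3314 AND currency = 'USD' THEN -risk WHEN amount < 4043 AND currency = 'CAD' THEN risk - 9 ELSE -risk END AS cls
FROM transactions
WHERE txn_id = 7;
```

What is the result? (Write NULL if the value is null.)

txn_id = 7: amount=4164, risk=47, currency=CAD.
amount < 2883 OR currency <> 'CAD' → false
amount < 3314 AND currency = 'USD' → false
amount < 4043 AND currency = 'CAD' → false
No prior WHEN matched → ELSE → -47

-47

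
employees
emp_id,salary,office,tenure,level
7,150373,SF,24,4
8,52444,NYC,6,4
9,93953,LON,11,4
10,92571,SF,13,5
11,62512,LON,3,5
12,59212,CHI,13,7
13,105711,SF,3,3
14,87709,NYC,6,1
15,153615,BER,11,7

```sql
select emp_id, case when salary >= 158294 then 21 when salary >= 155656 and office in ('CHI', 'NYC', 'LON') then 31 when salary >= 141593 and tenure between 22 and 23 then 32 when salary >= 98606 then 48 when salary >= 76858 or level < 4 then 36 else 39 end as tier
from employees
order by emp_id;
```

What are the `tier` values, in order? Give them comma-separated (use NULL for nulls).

emp_id=7: salary >= 98606 → 48
emp_id=8: ELSE → 39
emp_id=9: salary >= 76858 or level < 4 → 36
emp_id=10: salary >= 76858 or level < 4 → 36
emp_id=11: ELSE → 39
emp_id=12: ELSE → 39
emp_id=13: salary >= 98606 → 48
emp_id=14: salary >= 76858 or level < 4 → 36
emp_id=15: salary >= 98606 → 48

48, 39, 36, 36, 39, 39, 48, 36, 48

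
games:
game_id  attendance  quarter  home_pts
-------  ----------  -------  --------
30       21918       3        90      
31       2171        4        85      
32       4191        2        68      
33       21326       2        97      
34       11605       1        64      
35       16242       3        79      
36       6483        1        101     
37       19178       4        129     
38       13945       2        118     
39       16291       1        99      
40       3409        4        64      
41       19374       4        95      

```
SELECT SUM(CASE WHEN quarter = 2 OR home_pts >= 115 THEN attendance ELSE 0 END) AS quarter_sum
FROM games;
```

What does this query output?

58640

game_id=30: ✗
game_id=31: ✗
game_id=32: ✓ → 4191
game_id=33: ✓ → 21326
game_id=34: ✗
game_id=35: ✗
game_id=36: ✗
game_id=37: ✓ → 19178
game_id=38: ✓ → 13945
game_id=39: ✗
game_id=40: ✗
game_id=41: ✗
quarter_sum = 4191 + 21326 + 19178 + 13945 = 58640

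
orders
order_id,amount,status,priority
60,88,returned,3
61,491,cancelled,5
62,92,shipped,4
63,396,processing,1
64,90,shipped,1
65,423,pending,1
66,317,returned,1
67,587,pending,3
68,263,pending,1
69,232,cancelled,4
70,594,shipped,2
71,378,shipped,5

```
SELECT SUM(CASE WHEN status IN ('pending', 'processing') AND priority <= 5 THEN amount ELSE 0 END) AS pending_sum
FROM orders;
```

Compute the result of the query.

order_id=60: ✗
order_id=61: ✗
order_id=62: ✗
order_id=63: ✓ → 396
order_id=64: ✗
order_id=65: ✓ → 423
order_id=66: ✗
order_id=67: ✓ → 587
order_id=68: ✓ → 263
order_id=69: ✗
order_id=70: ✗
order_id=71: ✗
pending_sum = 396 + 423 + 587 + 263 = 1669

1669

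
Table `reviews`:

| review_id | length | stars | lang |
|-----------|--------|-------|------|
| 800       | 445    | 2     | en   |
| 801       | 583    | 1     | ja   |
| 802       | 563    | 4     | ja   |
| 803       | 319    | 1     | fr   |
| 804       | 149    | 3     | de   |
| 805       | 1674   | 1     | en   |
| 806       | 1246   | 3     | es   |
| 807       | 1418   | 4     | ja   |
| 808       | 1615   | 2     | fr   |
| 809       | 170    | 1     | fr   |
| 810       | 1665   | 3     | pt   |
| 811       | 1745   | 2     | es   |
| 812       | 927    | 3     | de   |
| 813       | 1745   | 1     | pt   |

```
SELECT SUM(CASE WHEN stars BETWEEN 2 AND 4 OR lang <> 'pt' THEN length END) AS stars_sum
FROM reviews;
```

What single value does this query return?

review_id=800: ✓ → 445
review_id=801: ✓ → 583
review_id=802: ✓ → 563
review_id=803: ✓ → 319
review_id=804: ✓ → 149
review_id=805: ✓ → 1674
review_id=806: ✓ → 1246
review_id=807: ✓ → 1418
review_id=808: ✓ → 1615
review_id=809: ✓ → 170
review_id=810: ✓ → 1665
review_id=811: ✓ → 1745
review_id=812: ✓ → 927
review_id=813: ✗
stars_sum = 445 + 583 + 563 + 319 + 149 + 1674 + 1246 + 1418 + 1615 + 170 + 1665 + 1745 + 927 = 12519

12519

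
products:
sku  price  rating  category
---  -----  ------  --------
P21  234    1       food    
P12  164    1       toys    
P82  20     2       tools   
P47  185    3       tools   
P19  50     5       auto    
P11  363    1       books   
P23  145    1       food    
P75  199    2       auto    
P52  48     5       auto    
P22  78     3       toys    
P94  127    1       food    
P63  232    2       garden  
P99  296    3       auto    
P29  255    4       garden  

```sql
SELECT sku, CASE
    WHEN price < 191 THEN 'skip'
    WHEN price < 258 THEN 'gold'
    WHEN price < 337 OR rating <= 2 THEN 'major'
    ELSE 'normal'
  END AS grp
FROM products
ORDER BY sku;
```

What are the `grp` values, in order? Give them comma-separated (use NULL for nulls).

major, skip, skip, gold, skip, skip, gold, skip, skip, gold, gold, skip, skip, major

sku=P11: price < 337 OR rating <= 2 → major
sku=P12: price < 191 → skip
sku=P19: price < 191 → skip
sku=P21: price < 258 → gold
sku=P22: price < 191 → skip
sku=P23: price < 191 → skip
sku=P29: price < 258 → gold
sku=P47: price < 191 → skip
sku=P52: price < 191 → skip
sku=P63: price < 258 → gold
sku=P75: price < 258 → gold
sku=P82: price < 191 → skip
sku=P94: price < 191 → skip
sku=P99: price < 337 OR rating <= 2 → major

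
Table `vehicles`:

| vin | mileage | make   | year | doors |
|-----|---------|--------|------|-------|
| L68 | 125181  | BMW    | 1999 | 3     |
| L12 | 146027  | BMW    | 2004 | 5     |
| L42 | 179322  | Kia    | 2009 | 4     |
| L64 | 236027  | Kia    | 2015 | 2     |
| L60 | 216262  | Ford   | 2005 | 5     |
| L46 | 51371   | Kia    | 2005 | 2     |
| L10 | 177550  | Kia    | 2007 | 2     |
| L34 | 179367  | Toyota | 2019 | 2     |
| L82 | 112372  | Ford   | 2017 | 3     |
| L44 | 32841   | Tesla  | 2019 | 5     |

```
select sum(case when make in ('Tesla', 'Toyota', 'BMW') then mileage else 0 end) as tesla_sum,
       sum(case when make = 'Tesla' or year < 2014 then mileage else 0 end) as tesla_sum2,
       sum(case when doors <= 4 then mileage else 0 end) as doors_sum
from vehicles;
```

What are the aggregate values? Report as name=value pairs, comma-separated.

[tesla_sum: make in ('Tesla', 'Toyota', 'BMW')]
vin=L68: ✓ → 125181
vin=L12: ✓ → 146027
vin=L42: ✗
vin=L64: ✗
vin=L60: ✗
vin=L46: ✗
vin=L10: ✗
vin=L34: ✓ → 179367
vin=L82: ✗
vin=L44: ✓ → 32841
tesla_sum = 125181 + 146027 + 179367 + 32841 = 483416
—
[tesla_sum2: make = 'Tesla' or year < 2014]
vin=L68: ✓ → 125181
vin=L12: ✓ → 146027
vin=L42: ✓ → 179322
vin=L64: ✗
vin=L60: ✓ → 216262
vin=L46: ✓ → 51371
vin=L10: ✓ → 177550
vin=L34: ✗
vin=L82: ✗
vin=L44: ✓ → 32841
tesla_sum2 = 125181 + 146027 + 179322 + 216262 + 51371 + 177550 + 32841 = 928554
—
[doors_sum: doors <= 4]
vin=L68: ✓ → 125181
vin=L12: ✗
vin=L42: ✓ → 179322
vin=L64: ✓ → 236027
vin=L60: ✗
vin=L46: ✓ → 51371
vin=L10: ✓ → 177550
vin=L34: ✓ → 179367
vin=L82: ✓ → 112372
vin=L44: ✗
doors_sum = 125181 + 179322 + 236027 + 51371 + 177550 + 179367 + 112372 = 1061190

tesla_sum=483416, tesla_sum2=928554, doors_sum=1061190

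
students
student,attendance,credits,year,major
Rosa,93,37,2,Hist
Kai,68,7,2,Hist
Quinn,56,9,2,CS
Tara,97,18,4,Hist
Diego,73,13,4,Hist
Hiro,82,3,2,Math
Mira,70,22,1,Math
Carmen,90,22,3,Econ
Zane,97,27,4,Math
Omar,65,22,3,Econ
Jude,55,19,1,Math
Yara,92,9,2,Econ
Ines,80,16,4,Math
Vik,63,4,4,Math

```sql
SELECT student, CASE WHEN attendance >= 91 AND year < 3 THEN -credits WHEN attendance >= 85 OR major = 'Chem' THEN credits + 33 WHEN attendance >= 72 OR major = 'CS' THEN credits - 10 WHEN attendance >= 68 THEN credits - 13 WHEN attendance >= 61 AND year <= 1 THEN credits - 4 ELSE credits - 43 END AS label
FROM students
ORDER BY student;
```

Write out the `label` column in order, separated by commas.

55, 3, -7, 6, -24, -6, 9, -21, -1, -37, 51, -39, -9, 60

student=Carmen: attendance >= 85 OR major = 'Chem' → 55
student=Diego: attendance >= 72 OR major = 'CS' → 3
student=Hiro: attendance >= 72 OR major = 'CS' → -7
student=Ines: attendance >= 72 OR major = 'CS' → 6
student=Jude: ELSE → -24
student=Kai: attendance >= 68 → -6
student=Mira: attendance >= 68 → 9
student=Omar: ELSE → -21
student=Quinn: attendance >= 72 OR major = 'CS' → -1
student=Rosa: attendance >= 91 AND year < 3 → -37
student=Tara: attendance >= 85 OR major = 'Chem' → 51
student=Vik: ELSE → -39
student=Yara: attendance >= 91 AND year < 3 → -9
student=Zane: attendance >= 85 OR major = 'Chem' → 60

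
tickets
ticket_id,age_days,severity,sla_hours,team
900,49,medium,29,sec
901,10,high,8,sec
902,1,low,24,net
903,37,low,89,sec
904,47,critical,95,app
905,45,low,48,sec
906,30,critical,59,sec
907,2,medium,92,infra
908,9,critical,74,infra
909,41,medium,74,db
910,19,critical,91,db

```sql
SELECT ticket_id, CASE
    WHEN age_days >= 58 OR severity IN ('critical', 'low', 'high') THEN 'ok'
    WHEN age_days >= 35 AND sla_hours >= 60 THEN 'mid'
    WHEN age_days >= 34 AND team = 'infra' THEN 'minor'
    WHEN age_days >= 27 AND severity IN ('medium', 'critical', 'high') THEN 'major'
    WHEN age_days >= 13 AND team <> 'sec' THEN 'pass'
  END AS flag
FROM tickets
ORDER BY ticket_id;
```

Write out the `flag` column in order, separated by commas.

ticket_id=900: age_days >= 27 AND severity IN ('medium', 'critical', 'high') → major
ticket_id=901: age_days >= 58 OR severity IN ('critical', 'low', 'high') → ok
ticket_id=902: age_days >= 58 OR severity IN ('critical', 'low', 'high') → ok
ticket_id=903: age_days >= 58 OR severity IN ('critical', 'low', 'high') → ok
ticket_id=904: age_days >= 58 OR severity IN ('critical', 'low', 'high') → ok
ticket_id=905: age_days >= 58 OR severity IN ('critical', 'low', 'high') → ok
ticket_id=906: age_days >= 58 OR severity IN ('critical', 'low', 'high') → ok
ticket_id=907: (no match → NULL) → NULL
ticket_id=908: age_days >= 58 OR severity IN ('critical', 'low', 'high') → ok
ticket_id=909: age_days >= 35 AND sla_hours >= 60 → mid
ticket_id=910: age_days >= 58 OR severity IN ('critical', 'low', 'high') → ok

major, ok, ok, ok, ok, ok, ok, NULL, ok, mid, ok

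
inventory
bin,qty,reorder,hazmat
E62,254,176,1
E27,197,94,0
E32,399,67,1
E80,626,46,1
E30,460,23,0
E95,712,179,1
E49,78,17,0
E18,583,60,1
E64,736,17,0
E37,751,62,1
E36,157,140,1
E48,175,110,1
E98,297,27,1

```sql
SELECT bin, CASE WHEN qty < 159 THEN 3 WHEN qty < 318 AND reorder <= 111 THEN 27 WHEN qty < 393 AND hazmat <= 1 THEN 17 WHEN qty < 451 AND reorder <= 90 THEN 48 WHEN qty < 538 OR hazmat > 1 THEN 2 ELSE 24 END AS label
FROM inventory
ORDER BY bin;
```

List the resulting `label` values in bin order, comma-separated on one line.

bin=E18: ELSE → 24
bin=E27: qty < 318 AND reorder <= 111 → 27
bin=E30: qty < 538 OR hazmat > 1 → 2
bin=E32: qty < 451 AND reorder <= 90 → 48
bin=E36: qty < 159 → 3
bin=E37: ELSE → 24
bin=E48: qty < 318 AND reorder <= 111 → 27
bin=E49: qty < 159 → 3
bin=E62: qty < 393 AND hazmat <= 1 → 17
bin=E64: ELSE → 24
bin=E80: ELSE → 24
bin=E95: ELSE → 24
bin=E98: qty < 318 AND reorder <= 111 → 27

24, 27, 2, 48, 3, 24, 27, 3, 17, 24, 24, 24, 27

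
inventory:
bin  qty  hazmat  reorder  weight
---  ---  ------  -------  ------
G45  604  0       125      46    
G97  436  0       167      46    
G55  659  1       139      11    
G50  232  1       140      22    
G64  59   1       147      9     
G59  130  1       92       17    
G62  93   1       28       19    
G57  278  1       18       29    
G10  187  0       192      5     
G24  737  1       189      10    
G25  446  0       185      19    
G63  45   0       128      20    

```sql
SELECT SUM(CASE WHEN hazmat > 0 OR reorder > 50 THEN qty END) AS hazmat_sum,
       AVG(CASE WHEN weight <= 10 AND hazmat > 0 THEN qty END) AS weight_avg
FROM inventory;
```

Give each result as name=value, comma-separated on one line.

[hazmat_sum: hazmat > 0 OR reorder > 50]
bin=G45: ✓ → 604
bin=G97: ✓ → 436
bin=G55: ✓ → 659
bin=G50: ✓ → 232
bin=G64: ✓ → 59
bin=G59: ✓ → 130
bin=G62: ✓ → 93
bin=G57: ✓ → 278
bin=G10: ✓ → 187
bin=G24: ✓ → 737
bin=G25: ✓ → 446
bin=G63: ✓ → 45
hazmat_sum = 604 + 436 + 659 + 232 + 59 + 130 + 93 + 278 + 187 + 737 + 446 + 45 = 3906
—
[weight_avg: weight <= 10 AND hazmat > 0]
bin=G45: ✗
bin=G97: ✗
bin=G55: ✗
bin=G50: ✗
bin=G64: ✓ → 59
bin=G59: ✗
bin=G62: ✗
bin=G57: ✗
bin=G10: ✗
bin=G24: ✓ → 737
bin=G25: ✗
bin=G63: ✗
weight_avg = (59 + 737) / 2 = 398

hazmat_sum=3906, weight_avg=398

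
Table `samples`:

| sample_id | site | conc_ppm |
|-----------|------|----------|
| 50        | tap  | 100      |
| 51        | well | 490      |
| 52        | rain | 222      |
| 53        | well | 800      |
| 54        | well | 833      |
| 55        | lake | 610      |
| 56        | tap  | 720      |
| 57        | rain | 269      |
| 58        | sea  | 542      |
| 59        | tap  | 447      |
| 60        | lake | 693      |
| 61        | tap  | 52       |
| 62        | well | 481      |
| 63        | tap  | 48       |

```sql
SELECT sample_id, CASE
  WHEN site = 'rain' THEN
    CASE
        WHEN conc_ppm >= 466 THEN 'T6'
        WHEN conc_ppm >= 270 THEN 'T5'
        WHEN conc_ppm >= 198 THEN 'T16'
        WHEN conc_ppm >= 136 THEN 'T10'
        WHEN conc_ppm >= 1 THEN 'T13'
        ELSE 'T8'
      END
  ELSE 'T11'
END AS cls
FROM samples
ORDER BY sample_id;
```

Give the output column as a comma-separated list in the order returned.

T11, T11, T16, T11, T11, T11, T11, T16, T11, T11, T11, T11, T11, T11

sample_id=50: site='tap' → outer ELSE → T11
sample_id=51: site='well' → outer ELSE → T11
sample_id=52: site='rain' → inner[conc_ppm >= 198] → T16
sample_id=53: site='well' → outer ELSE → T11
sample_id=54: site='well' → outer ELSE → T11
sample_id=55: site='lake' → outer ELSE → T11
sample_id=56: site='tap' → outer ELSE → T11
sample_id=57: site='rain' → inner[conc_ppm >= 198] → T16
sample_id=58: site='sea' → outer ELSE → T11
sample_id=59: site='tap' → outer ELSE → T11
sample_id=60: site='lake' → outer ELSE → T11
sample_id=61: site='tap' → outer ELSE → T11
sample_id=62: site='well' → outer ELSE → T11
sample_id=63: site='tap' → outer ELSE → T11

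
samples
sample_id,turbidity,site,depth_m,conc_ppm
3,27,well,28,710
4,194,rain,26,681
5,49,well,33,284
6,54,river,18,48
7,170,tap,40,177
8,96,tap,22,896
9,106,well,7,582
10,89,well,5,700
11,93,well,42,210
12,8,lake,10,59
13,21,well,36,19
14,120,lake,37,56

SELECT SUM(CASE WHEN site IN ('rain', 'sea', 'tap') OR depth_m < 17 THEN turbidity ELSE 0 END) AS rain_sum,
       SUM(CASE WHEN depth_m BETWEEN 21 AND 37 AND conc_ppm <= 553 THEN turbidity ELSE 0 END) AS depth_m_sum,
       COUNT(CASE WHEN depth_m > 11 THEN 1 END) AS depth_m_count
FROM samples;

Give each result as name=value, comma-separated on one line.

rain_sum=663, depth_m_sum=190, depth_m_count=9

[rain_sum: site IN ('rain', 'sea', 'tap') OR depth_m < 17]
sample_id=3: ✗
sample_id=4: ✓ → 194
sample_id=5: ✗
sample_id=6: ✗
sample_id=7: ✓ → 170
sample_id=8: ✓ → 96
sample_id=9: ✓ → 106
sample_id=10: ✓ → 89
sample_id=11: ✗
sample_id=12: ✓ → 8
sample_id=13: ✗
sample_id=14: ✗
rain_sum = 194 + 170 + 96 + 106 + 89 + 8 = 663
—
[depth_m_sum: depth_m BETWEEN 21 AND 37 AND conc_ppm <= 553]
sample_id=3: ✗
sample_id=4: ✗
sample_id=5: ✓ → 49
sample_id=6: ✗
sample_id=7: ✗
sample_id=8: ✗
sample_id=9: ✗
sample_id=10: ✗
sample_id=11: ✗
sample_id=12: ✗
sample_id=13: ✓ → 21
sample_id=14: ✓ → 120
depth_m_sum = 49 + 21 + 120 = 190
—
[depth_m_count: depth_m > 11]
sample_id=3: ✓ → 1
sample_id=4: ✓ → 1
sample_id=5: ✓ → 1
sample_id=6: ✓ → 1
sample_id=7: ✓ → 1
sample_id=8: ✓ → 1
sample_id=9: ✗
sample_id=10: ✗
sample_id=11: ✓ → 1
sample_id=12: ✗
sample_id=13: ✓ → 1
sample_id=14: ✓ → 1
depth_m_count = COUNT(1, 1, 1, 1, 1, 1, 1, 1, 1) = 9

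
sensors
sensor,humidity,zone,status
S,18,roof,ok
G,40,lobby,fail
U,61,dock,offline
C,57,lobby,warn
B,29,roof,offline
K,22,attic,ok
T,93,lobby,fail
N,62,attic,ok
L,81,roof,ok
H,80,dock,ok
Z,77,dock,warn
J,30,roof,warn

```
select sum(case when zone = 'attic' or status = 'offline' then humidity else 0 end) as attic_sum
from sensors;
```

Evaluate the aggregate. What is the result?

sensor=S: ✗
sensor=G: ✗
sensor=U: ✓ → 61
sensor=C: ✗
sensor=B: ✓ → 29
sensor=K: ✓ → 22
sensor=T: ✗
sensor=N: ✓ → 62
sensor=L: ✗
sensor=H: ✗
sensor=Z: ✗
sensor=J: ✗
attic_sum = 61 + 29 + 22 + 62 = 174

174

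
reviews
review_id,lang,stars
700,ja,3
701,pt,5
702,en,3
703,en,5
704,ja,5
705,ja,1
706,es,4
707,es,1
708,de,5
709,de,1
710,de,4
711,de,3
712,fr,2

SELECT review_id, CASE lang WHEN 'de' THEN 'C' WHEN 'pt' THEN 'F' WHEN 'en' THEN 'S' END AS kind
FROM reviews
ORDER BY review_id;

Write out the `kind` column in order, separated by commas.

NULL, F, S, S, NULL, NULL, NULL, NULL, C, C, C, C, NULL

review_id=700: (no match → NULL) → NULL
review_id=701: lang='pt' → F
review_id=702: lang='en' → S
review_id=703: lang='en' → S
review_id=704: (no match → NULL) → NULL
review_id=705: (no match → NULL) → NULL
review_id=706: (no match → NULL) → NULL
review_id=707: (no match → NULL) → NULL
review_id=708: lang='de' → C
review_id=709: lang='de' → C
review_id=710: lang='de' → C
review_id=711: lang='de' → C
review_id=712: (no match → NULL) → NULL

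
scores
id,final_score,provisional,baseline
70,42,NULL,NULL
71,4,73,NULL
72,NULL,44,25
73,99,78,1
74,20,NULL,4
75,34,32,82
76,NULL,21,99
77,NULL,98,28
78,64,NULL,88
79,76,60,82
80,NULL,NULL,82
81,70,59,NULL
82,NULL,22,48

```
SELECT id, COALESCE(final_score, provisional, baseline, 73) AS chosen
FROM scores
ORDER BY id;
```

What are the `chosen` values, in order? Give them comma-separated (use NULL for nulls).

42, 4, 44, 99, 20, 34, 21, 98, 64, 76, 82, 70, 22

id=70: final_score=42 → 42
id=71: final_score=4 → 4
id=72: final_score=NULL, provisional=44 → 44
id=73: final_score=99 → 99
id=74: final_score=20 → 20
id=75: final_score=34 → 34
id=76: final_score=NULL, provisional=21 → 21
id=77: final_score=NULL, provisional=98 → 98
id=78: final_score=64 → 64
id=79: final_score=76 → 76
id=80: final_score=NULL, provisional=NULL, baseline=82 → 82
id=81: final_score=70 → 70
id=82: final_score=NULL, provisional=22 → 22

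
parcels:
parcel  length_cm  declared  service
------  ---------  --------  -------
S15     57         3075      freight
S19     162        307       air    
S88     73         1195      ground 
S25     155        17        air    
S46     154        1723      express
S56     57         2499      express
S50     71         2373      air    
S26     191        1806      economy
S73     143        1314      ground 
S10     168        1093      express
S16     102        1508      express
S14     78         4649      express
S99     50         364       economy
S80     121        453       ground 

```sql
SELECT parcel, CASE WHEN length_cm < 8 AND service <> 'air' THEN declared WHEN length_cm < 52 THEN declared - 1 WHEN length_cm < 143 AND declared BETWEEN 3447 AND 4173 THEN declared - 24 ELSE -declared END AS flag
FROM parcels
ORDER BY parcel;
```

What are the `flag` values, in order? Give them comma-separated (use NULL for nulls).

parcel=S10: ELSE → -1093
parcel=S14: ELSE → -4649
parcel=S15: ELSE → -3075
parcel=S16: ELSE → -1508
parcel=S19: ELSE → -307
parcel=S25: ELSE → -17
parcel=S26: ELSE → -1806
parcel=S46: ELSE → -1723
parcel=S50: ELSE → -2373
parcel=S56: ELSE → -2499
parcel=S73: ELSE → -1314
parcel=S80: ELSE → -453
parcel=S88: ELSE → -1195
parcel=S99: length_cm < 52 → 363

-1093, -4649, -3075, -1508, -307, -17, -1806, -1723, -2373, -2499, -1314, -453, -1195, 363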